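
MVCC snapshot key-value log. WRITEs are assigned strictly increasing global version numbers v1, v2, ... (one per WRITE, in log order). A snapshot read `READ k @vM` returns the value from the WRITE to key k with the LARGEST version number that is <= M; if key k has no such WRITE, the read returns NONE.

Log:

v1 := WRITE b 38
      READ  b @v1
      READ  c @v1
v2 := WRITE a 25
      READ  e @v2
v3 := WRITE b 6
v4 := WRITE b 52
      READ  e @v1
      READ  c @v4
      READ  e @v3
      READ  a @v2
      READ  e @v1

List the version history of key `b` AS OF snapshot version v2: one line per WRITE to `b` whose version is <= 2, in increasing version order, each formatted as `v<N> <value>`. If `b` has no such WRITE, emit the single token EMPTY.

Answer: v1 38

Derivation:
Scan writes for key=b with version <= 2:
  v1 WRITE b 38 -> keep
  v2 WRITE a 25 -> skip
  v3 WRITE b 6 -> drop (> snap)
  v4 WRITE b 52 -> drop (> snap)
Collected: [(1, 38)]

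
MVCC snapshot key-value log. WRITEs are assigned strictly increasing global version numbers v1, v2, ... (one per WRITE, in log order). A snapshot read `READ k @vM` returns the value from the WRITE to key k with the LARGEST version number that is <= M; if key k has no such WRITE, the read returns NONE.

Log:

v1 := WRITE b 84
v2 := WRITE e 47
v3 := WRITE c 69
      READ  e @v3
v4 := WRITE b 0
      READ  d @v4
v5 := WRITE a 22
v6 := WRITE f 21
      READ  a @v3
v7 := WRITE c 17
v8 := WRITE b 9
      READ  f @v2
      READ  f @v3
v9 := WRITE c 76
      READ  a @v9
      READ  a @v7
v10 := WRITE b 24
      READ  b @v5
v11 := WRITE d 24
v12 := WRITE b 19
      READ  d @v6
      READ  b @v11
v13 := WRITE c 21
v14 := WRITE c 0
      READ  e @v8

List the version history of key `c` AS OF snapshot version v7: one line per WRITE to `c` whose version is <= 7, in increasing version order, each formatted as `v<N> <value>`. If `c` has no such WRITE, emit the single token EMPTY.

Answer: v3 69
v7 17

Derivation:
Scan writes for key=c with version <= 7:
  v1 WRITE b 84 -> skip
  v2 WRITE e 47 -> skip
  v3 WRITE c 69 -> keep
  v4 WRITE b 0 -> skip
  v5 WRITE a 22 -> skip
  v6 WRITE f 21 -> skip
  v7 WRITE c 17 -> keep
  v8 WRITE b 9 -> skip
  v9 WRITE c 76 -> drop (> snap)
  v10 WRITE b 24 -> skip
  v11 WRITE d 24 -> skip
  v12 WRITE b 19 -> skip
  v13 WRITE c 21 -> drop (> snap)
  v14 WRITE c 0 -> drop (> snap)
Collected: [(3, 69), (7, 17)]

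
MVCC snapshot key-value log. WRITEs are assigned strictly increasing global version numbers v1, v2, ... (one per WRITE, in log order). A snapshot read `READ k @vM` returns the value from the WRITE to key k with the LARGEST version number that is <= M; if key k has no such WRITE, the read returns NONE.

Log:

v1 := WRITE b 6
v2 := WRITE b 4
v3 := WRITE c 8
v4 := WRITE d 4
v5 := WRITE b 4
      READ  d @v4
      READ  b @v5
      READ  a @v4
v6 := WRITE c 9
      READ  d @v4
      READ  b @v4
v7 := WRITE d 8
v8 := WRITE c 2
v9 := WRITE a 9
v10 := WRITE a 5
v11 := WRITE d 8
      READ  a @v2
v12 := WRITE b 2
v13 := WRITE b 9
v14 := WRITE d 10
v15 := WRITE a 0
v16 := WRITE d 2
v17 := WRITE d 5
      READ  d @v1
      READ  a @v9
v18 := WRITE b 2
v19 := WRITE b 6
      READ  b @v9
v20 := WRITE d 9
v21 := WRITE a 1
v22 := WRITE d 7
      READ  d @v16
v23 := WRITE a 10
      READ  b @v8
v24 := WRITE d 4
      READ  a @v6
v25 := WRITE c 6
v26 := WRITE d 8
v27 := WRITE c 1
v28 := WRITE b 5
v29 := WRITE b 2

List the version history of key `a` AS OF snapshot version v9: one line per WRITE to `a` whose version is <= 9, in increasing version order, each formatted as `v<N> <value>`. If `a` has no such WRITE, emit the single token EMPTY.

Answer: v9 9

Derivation:
Scan writes for key=a with version <= 9:
  v1 WRITE b 6 -> skip
  v2 WRITE b 4 -> skip
  v3 WRITE c 8 -> skip
  v4 WRITE d 4 -> skip
  v5 WRITE b 4 -> skip
  v6 WRITE c 9 -> skip
  v7 WRITE d 8 -> skip
  v8 WRITE c 2 -> skip
  v9 WRITE a 9 -> keep
  v10 WRITE a 5 -> drop (> snap)
  v11 WRITE d 8 -> skip
  v12 WRITE b 2 -> skip
  v13 WRITE b 9 -> skip
  v14 WRITE d 10 -> skip
  v15 WRITE a 0 -> drop (> snap)
  v16 WRITE d 2 -> skip
  v17 WRITE d 5 -> skip
  v18 WRITE b 2 -> skip
  v19 WRITE b 6 -> skip
  v20 WRITE d 9 -> skip
  v21 WRITE a 1 -> drop (> snap)
  v22 WRITE d 7 -> skip
  v23 WRITE a 10 -> drop (> snap)
  v24 WRITE d 4 -> skip
  v25 WRITE c 6 -> skip
  v26 WRITE d 8 -> skip
  v27 WRITE c 1 -> skip
  v28 WRITE b 5 -> skip
  v29 WRITE b 2 -> skip
Collected: [(9, 9)]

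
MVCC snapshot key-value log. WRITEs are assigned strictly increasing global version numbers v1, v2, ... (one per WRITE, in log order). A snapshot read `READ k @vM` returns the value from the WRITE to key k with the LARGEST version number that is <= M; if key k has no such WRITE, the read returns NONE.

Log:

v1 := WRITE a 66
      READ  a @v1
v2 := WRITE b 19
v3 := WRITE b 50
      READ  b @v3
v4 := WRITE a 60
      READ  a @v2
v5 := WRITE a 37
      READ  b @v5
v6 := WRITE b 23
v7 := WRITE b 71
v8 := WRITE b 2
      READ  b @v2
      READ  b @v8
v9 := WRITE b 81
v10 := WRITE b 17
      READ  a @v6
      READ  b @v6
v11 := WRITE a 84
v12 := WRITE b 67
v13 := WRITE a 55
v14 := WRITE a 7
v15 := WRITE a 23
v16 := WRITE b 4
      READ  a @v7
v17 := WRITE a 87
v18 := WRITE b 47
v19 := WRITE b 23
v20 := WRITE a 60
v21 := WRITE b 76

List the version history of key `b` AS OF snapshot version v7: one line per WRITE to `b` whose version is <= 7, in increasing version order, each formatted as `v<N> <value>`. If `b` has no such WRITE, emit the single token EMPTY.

Scan writes for key=b with version <= 7:
  v1 WRITE a 66 -> skip
  v2 WRITE b 19 -> keep
  v3 WRITE b 50 -> keep
  v4 WRITE a 60 -> skip
  v5 WRITE a 37 -> skip
  v6 WRITE b 23 -> keep
  v7 WRITE b 71 -> keep
  v8 WRITE b 2 -> drop (> snap)
  v9 WRITE b 81 -> drop (> snap)
  v10 WRITE b 17 -> drop (> snap)
  v11 WRITE a 84 -> skip
  v12 WRITE b 67 -> drop (> snap)
  v13 WRITE a 55 -> skip
  v14 WRITE a 7 -> skip
  v15 WRITE a 23 -> skip
  v16 WRITE b 4 -> drop (> snap)
  v17 WRITE a 87 -> skip
  v18 WRITE b 47 -> drop (> snap)
  v19 WRITE b 23 -> drop (> snap)
  v20 WRITE a 60 -> skip
  v21 WRITE b 76 -> drop (> snap)
Collected: [(2, 19), (3, 50), (6, 23), (7, 71)]

Answer: v2 19
v3 50
v6 23
v7 71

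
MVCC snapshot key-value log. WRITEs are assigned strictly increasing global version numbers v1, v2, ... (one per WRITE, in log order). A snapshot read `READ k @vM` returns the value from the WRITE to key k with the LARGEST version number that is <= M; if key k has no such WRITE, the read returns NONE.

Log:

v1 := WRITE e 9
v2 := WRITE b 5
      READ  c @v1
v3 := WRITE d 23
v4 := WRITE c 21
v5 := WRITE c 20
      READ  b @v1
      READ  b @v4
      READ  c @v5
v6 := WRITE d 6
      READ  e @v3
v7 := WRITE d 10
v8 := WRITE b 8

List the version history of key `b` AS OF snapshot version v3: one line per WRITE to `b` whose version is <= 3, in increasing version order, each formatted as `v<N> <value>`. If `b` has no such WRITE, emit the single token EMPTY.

Scan writes for key=b with version <= 3:
  v1 WRITE e 9 -> skip
  v2 WRITE b 5 -> keep
  v3 WRITE d 23 -> skip
  v4 WRITE c 21 -> skip
  v5 WRITE c 20 -> skip
  v6 WRITE d 6 -> skip
  v7 WRITE d 10 -> skip
  v8 WRITE b 8 -> drop (> snap)
Collected: [(2, 5)]

Answer: v2 5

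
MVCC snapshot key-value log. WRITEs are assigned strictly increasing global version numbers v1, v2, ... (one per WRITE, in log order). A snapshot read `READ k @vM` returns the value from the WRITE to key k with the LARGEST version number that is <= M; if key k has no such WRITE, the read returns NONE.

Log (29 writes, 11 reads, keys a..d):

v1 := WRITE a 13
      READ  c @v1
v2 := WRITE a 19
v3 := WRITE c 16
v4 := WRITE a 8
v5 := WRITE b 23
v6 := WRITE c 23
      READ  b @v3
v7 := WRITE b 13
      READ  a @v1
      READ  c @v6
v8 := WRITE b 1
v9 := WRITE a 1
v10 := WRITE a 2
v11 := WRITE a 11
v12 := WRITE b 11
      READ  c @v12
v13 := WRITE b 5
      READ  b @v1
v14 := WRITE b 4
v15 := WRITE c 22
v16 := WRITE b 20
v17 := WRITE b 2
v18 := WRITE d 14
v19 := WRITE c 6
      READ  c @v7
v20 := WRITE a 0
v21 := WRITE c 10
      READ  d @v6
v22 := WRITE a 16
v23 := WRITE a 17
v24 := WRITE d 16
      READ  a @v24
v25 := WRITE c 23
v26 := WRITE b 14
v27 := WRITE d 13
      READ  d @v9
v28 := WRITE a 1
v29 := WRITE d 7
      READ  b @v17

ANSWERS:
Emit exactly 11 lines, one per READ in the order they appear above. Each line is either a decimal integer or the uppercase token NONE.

Answer: NONE
NONE
13
23
23
NONE
23
NONE
17
NONE
2

Derivation:
v1: WRITE a=13  (a history now [(1, 13)])
READ c @v1: history=[] -> no version <= 1 -> NONE
v2: WRITE a=19  (a history now [(1, 13), (2, 19)])
v3: WRITE c=16  (c history now [(3, 16)])
v4: WRITE a=8  (a history now [(1, 13), (2, 19), (4, 8)])
v5: WRITE b=23  (b history now [(5, 23)])
v6: WRITE c=23  (c history now [(3, 16), (6, 23)])
READ b @v3: history=[(5, 23)] -> no version <= 3 -> NONE
v7: WRITE b=13  (b history now [(5, 23), (7, 13)])
READ a @v1: history=[(1, 13), (2, 19), (4, 8)] -> pick v1 -> 13
READ c @v6: history=[(3, 16), (6, 23)] -> pick v6 -> 23
v8: WRITE b=1  (b history now [(5, 23), (7, 13), (8, 1)])
v9: WRITE a=1  (a history now [(1, 13), (2, 19), (4, 8), (9, 1)])
v10: WRITE a=2  (a history now [(1, 13), (2, 19), (4, 8), (9, 1), (10, 2)])
v11: WRITE a=11  (a history now [(1, 13), (2, 19), (4, 8), (9, 1), (10, 2), (11, 11)])
v12: WRITE b=11  (b history now [(5, 23), (7, 13), (8, 1), (12, 11)])
READ c @v12: history=[(3, 16), (6, 23)] -> pick v6 -> 23
v13: WRITE b=5  (b history now [(5, 23), (7, 13), (8, 1), (12, 11), (13, 5)])
READ b @v1: history=[(5, 23), (7, 13), (8, 1), (12, 11), (13, 5)] -> no version <= 1 -> NONE
v14: WRITE b=4  (b history now [(5, 23), (7, 13), (8, 1), (12, 11), (13, 5), (14, 4)])
v15: WRITE c=22  (c history now [(3, 16), (6, 23), (15, 22)])
v16: WRITE b=20  (b history now [(5, 23), (7, 13), (8, 1), (12, 11), (13, 5), (14, 4), (16, 20)])
v17: WRITE b=2  (b history now [(5, 23), (7, 13), (8, 1), (12, 11), (13, 5), (14, 4), (16, 20), (17, 2)])
v18: WRITE d=14  (d history now [(18, 14)])
v19: WRITE c=6  (c history now [(3, 16), (6, 23), (15, 22), (19, 6)])
READ c @v7: history=[(3, 16), (6, 23), (15, 22), (19, 6)] -> pick v6 -> 23
v20: WRITE a=0  (a history now [(1, 13), (2, 19), (4, 8), (9, 1), (10, 2), (11, 11), (20, 0)])
v21: WRITE c=10  (c history now [(3, 16), (6, 23), (15, 22), (19, 6), (21, 10)])
READ d @v6: history=[(18, 14)] -> no version <= 6 -> NONE
v22: WRITE a=16  (a history now [(1, 13), (2, 19), (4, 8), (9, 1), (10, 2), (11, 11), (20, 0), (22, 16)])
v23: WRITE a=17  (a history now [(1, 13), (2, 19), (4, 8), (9, 1), (10, 2), (11, 11), (20, 0), (22, 16), (23, 17)])
v24: WRITE d=16  (d history now [(18, 14), (24, 16)])
READ a @v24: history=[(1, 13), (2, 19), (4, 8), (9, 1), (10, 2), (11, 11), (20, 0), (22, 16), (23, 17)] -> pick v23 -> 17
v25: WRITE c=23  (c history now [(3, 16), (6, 23), (15, 22), (19, 6), (21, 10), (25, 23)])
v26: WRITE b=14  (b history now [(5, 23), (7, 13), (8, 1), (12, 11), (13, 5), (14, 4), (16, 20), (17, 2), (26, 14)])
v27: WRITE d=13  (d history now [(18, 14), (24, 16), (27, 13)])
READ d @v9: history=[(18, 14), (24, 16), (27, 13)] -> no version <= 9 -> NONE
v28: WRITE a=1  (a history now [(1, 13), (2, 19), (4, 8), (9, 1), (10, 2), (11, 11), (20, 0), (22, 16), (23, 17), (28, 1)])
v29: WRITE d=7  (d history now [(18, 14), (24, 16), (27, 13), (29, 7)])
READ b @v17: history=[(5, 23), (7, 13), (8, 1), (12, 11), (13, 5), (14, 4), (16, 20), (17, 2), (26, 14)] -> pick v17 -> 2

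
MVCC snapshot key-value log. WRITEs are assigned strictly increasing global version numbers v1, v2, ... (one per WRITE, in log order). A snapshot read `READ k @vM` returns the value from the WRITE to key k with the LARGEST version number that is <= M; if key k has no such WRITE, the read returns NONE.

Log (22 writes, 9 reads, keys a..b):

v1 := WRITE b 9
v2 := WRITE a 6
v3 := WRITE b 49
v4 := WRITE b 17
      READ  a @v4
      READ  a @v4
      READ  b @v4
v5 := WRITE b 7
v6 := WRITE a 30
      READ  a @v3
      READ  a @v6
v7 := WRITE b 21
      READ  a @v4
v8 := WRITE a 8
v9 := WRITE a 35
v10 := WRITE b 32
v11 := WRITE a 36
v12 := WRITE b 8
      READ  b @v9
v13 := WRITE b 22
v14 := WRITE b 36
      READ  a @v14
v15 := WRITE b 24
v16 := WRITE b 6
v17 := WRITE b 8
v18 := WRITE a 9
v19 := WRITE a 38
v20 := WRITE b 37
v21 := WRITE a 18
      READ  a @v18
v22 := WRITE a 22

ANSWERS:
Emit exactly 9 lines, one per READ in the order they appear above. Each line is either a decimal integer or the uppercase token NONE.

Answer: 6
6
17
6
30
6
21
36
9

Derivation:
v1: WRITE b=9  (b history now [(1, 9)])
v2: WRITE a=6  (a history now [(2, 6)])
v3: WRITE b=49  (b history now [(1, 9), (3, 49)])
v4: WRITE b=17  (b history now [(1, 9), (3, 49), (4, 17)])
READ a @v4: history=[(2, 6)] -> pick v2 -> 6
READ a @v4: history=[(2, 6)] -> pick v2 -> 6
READ b @v4: history=[(1, 9), (3, 49), (4, 17)] -> pick v4 -> 17
v5: WRITE b=7  (b history now [(1, 9), (3, 49), (4, 17), (5, 7)])
v6: WRITE a=30  (a history now [(2, 6), (6, 30)])
READ a @v3: history=[(2, 6), (6, 30)] -> pick v2 -> 6
READ a @v6: history=[(2, 6), (6, 30)] -> pick v6 -> 30
v7: WRITE b=21  (b history now [(1, 9), (3, 49), (4, 17), (5, 7), (7, 21)])
READ a @v4: history=[(2, 6), (6, 30)] -> pick v2 -> 6
v8: WRITE a=8  (a history now [(2, 6), (6, 30), (8, 8)])
v9: WRITE a=35  (a history now [(2, 6), (6, 30), (8, 8), (9, 35)])
v10: WRITE b=32  (b history now [(1, 9), (3, 49), (4, 17), (5, 7), (7, 21), (10, 32)])
v11: WRITE a=36  (a history now [(2, 6), (6, 30), (8, 8), (9, 35), (11, 36)])
v12: WRITE b=8  (b history now [(1, 9), (3, 49), (4, 17), (5, 7), (7, 21), (10, 32), (12, 8)])
READ b @v9: history=[(1, 9), (3, 49), (4, 17), (5, 7), (7, 21), (10, 32), (12, 8)] -> pick v7 -> 21
v13: WRITE b=22  (b history now [(1, 9), (3, 49), (4, 17), (5, 7), (7, 21), (10, 32), (12, 8), (13, 22)])
v14: WRITE b=36  (b history now [(1, 9), (3, 49), (4, 17), (5, 7), (7, 21), (10, 32), (12, 8), (13, 22), (14, 36)])
READ a @v14: history=[(2, 6), (6, 30), (8, 8), (9, 35), (11, 36)] -> pick v11 -> 36
v15: WRITE b=24  (b history now [(1, 9), (3, 49), (4, 17), (5, 7), (7, 21), (10, 32), (12, 8), (13, 22), (14, 36), (15, 24)])
v16: WRITE b=6  (b history now [(1, 9), (3, 49), (4, 17), (5, 7), (7, 21), (10, 32), (12, 8), (13, 22), (14, 36), (15, 24), (16, 6)])
v17: WRITE b=8  (b history now [(1, 9), (3, 49), (4, 17), (5, 7), (7, 21), (10, 32), (12, 8), (13, 22), (14, 36), (15, 24), (16, 6), (17, 8)])
v18: WRITE a=9  (a history now [(2, 6), (6, 30), (8, 8), (9, 35), (11, 36), (18, 9)])
v19: WRITE a=38  (a history now [(2, 6), (6, 30), (8, 8), (9, 35), (11, 36), (18, 9), (19, 38)])
v20: WRITE b=37  (b history now [(1, 9), (3, 49), (4, 17), (5, 7), (7, 21), (10, 32), (12, 8), (13, 22), (14, 36), (15, 24), (16, 6), (17, 8), (20, 37)])
v21: WRITE a=18  (a history now [(2, 6), (6, 30), (8, 8), (9, 35), (11, 36), (18, 9), (19, 38), (21, 18)])
READ a @v18: history=[(2, 6), (6, 30), (8, 8), (9, 35), (11, 36), (18, 9), (19, 38), (21, 18)] -> pick v18 -> 9
v22: WRITE a=22  (a history now [(2, 6), (6, 30), (8, 8), (9, 35), (11, 36), (18, 9), (19, 38), (21, 18), (22, 22)])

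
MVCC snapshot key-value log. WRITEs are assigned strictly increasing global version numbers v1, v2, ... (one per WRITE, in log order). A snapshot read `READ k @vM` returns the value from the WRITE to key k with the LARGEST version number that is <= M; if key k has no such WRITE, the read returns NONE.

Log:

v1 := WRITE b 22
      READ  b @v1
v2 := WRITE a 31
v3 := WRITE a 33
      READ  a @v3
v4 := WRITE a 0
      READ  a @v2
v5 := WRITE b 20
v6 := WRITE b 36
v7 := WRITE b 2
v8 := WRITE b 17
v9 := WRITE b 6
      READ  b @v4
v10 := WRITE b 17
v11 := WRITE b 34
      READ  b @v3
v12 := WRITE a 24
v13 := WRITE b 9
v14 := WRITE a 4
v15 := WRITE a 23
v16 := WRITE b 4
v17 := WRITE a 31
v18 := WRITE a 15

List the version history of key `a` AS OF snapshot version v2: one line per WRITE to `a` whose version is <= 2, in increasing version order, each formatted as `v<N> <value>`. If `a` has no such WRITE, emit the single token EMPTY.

Answer: v2 31

Derivation:
Scan writes for key=a with version <= 2:
  v1 WRITE b 22 -> skip
  v2 WRITE a 31 -> keep
  v3 WRITE a 33 -> drop (> snap)
  v4 WRITE a 0 -> drop (> snap)
  v5 WRITE b 20 -> skip
  v6 WRITE b 36 -> skip
  v7 WRITE b 2 -> skip
  v8 WRITE b 17 -> skip
  v9 WRITE b 6 -> skip
  v10 WRITE b 17 -> skip
  v11 WRITE b 34 -> skip
  v12 WRITE a 24 -> drop (> snap)
  v13 WRITE b 9 -> skip
  v14 WRITE a 4 -> drop (> snap)
  v15 WRITE a 23 -> drop (> snap)
  v16 WRITE b 4 -> skip
  v17 WRITE a 31 -> drop (> snap)
  v18 WRITE a 15 -> drop (> snap)
Collected: [(2, 31)]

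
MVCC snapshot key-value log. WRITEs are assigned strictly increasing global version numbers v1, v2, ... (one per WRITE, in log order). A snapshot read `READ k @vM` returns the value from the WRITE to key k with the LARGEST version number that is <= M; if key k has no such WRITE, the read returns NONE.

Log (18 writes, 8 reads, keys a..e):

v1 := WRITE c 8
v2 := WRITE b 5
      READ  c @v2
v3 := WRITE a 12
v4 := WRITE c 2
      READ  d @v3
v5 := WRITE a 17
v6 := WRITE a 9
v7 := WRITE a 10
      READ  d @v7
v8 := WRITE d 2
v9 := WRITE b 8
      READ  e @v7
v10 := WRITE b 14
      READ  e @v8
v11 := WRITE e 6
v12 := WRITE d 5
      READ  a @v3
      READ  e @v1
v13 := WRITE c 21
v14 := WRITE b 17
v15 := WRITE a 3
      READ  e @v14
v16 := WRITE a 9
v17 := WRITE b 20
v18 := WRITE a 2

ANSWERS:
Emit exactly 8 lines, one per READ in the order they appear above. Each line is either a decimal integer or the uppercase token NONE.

Answer: 8
NONE
NONE
NONE
NONE
12
NONE
6

Derivation:
v1: WRITE c=8  (c history now [(1, 8)])
v2: WRITE b=5  (b history now [(2, 5)])
READ c @v2: history=[(1, 8)] -> pick v1 -> 8
v3: WRITE a=12  (a history now [(3, 12)])
v4: WRITE c=2  (c history now [(1, 8), (4, 2)])
READ d @v3: history=[] -> no version <= 3 -> NONE
v5: WRITE a=17  (a history now [(3, 12), (5, 17)])
v6: WRITE a=9  (a history now [(3, 12), (5, 17), (6, 9)])
v7: WRITE a=10  (a history now [(3, 12), (5, 17), (6, 9), (7, 10)])
READ d @v7: history=[] -> no version <= 7 -> NONE
v8: WRITE d=2  (d history now [(8, 2)])
v9: WRITE b=8  (b history now [(2, 5), (9, 8)])
READ e @v7: history=[] -> no version <= 7 -> NONE
v10: WRITE b=14  (b history now [(2, 5), (9, 8), (10, 14)])
READ e @v8: history=[] -> no version <= 8 -> NONE
v11: WRITE e=6  (e history now [(11, 6)])
v12: WRITE d=5  (d history now [(8, 2), (12, 5)])
READ a @v3: history=[(3, 12), (5, 17), (6, 9), (7, 10)] -> pick v3 -> 12
READ e @v1: history=[(11, 6)] -> no version <= 1 -> NONE
v13: WRITE c=21  (c history now [(1, 8), (4, 2), (13, 21)])
v14: WRITE b=17  (b history now [(2, 5), (9, 8), (10, 14), (14, 17)])
v15: WRITE a=3  (a history now [(3, 12), (5, 17), (6, 9), (7, 10), (15, 3)])
READ e @v14: history=[(11, 6)] -> pick v11 -> 6
v16: WRITE a=9  (a history now [(3, 12), (5, 17), (6, 9), (7, 10), (15, 3), (16, 9)])
v17: WRITE b=20  (b history now [(2, 5), (9, 8), (10, 14), (14, 17), (17, 20)])
v18: WRITE a=2  (a history now [(3, 12), (5, 17), (6, 9), (7, 10), (15, 3), (16, 9), (18, 2)])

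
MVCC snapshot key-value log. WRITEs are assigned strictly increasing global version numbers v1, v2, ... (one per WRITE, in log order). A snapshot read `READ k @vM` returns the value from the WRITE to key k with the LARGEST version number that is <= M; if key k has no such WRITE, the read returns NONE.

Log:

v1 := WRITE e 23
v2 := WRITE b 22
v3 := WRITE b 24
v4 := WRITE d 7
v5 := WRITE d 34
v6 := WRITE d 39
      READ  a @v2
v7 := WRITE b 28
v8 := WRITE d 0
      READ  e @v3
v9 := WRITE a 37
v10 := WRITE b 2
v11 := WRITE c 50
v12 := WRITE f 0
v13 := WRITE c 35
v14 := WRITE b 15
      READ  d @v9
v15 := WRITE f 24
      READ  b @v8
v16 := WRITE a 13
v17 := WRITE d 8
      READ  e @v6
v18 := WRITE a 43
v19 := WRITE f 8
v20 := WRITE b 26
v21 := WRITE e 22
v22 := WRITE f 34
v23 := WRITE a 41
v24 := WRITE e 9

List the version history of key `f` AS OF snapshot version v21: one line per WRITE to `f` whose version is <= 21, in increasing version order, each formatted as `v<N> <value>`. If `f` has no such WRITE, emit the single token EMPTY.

Answer: v12 0
v15 24
v19 8

Derivation:
Scan writes for key=f with version <= 21:
  v1 WRITE e 23 -> skip
  v2 WRITE b 22 -> skip
  v3 WRITE b 24 -> skip
  v4 WRITE d 7 -> skip
  v5 WRITE d 34 -> skip
  v6 WRITE d 39 -> skip
  v7 WRITE b 28 -> skip
  v8 WRITE d 0 -> skip
  v9 WRITE a 37 -> skip
  v10 WRITE b 2 -> skip
  v11 WRITE c 50 -> skip
  v12 WRITE f 0 -> keep
  v13 WRITE c 35 -> skip
  v14 WRITE b 15 -> skip
  v15 WRITE f 24 -> keep
  v16 WRITE a 13 -> skip
  v17 WRITE d 8 -> skip
  v18 WRITE a 43 -> skip
  v19 WRITE f 8 -> keep
  v20 WRITE b 26 -> skip
  v21 WRITE e 22 -> skip
  v22 WRITE f 34 -> drop (> snap)
  v23 WRITE a 41 -> skip
  v24 WRITE e 9 -> skip
Collected: [(12, 0), (15, 24), (19, 8)]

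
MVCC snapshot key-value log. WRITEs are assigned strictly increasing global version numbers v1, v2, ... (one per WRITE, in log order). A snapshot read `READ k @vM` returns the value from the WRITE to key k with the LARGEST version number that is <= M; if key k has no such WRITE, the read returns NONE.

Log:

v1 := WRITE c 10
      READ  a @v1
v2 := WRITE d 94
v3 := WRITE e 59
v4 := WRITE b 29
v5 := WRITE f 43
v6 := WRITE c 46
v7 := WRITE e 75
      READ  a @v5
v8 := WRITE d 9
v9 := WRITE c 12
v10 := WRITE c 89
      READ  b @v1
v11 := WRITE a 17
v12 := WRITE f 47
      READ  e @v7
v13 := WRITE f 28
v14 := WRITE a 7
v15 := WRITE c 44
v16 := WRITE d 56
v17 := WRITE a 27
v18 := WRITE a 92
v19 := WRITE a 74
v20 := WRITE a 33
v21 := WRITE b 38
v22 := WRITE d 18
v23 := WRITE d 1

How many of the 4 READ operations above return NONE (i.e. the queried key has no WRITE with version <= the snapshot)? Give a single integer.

v1: WRITE c=10  (c history now [(1, 10)])
READ a @v1: history=[] -> no version <= 1 -> NONE
v2: WRITE d=94  (d history now [(2, 94)])
v3: WRITE e=59  (e history now [(3, 59)])
v4: WRITE b=29  (b history now [(4, 29)])
v5: WRITE f=43  (f history now [(5, 43)])
v6: WRITE c=46  (c history now [(1, 10), (6, 46)])
v7: WRITE e=75  (e history now [(3, 59), (7, 75)])
READ a @v5: history=[] -> no version <= 5 -> NONE
v8: WRITE d=9  (d history now [(2, 94), (8, 9)])
v9: WRITE c=12  (c history now [(1, 10), (6, 46), (9, 12)])
v10: WRITE c=89  (c history now [(1, 10), (6, 46), (9, 12), (10, 89)])
READ b @v1: history=[(4, 29)] -> no version <= 1 -> NONE
v11: WRITE a=17  (a history now [(11, 17)])
v12: WRITE f=47  (f history now [(5, 43), (12, 47)])
READ e @v7: history=[(3, 59), (7, 75)] -> pick v7 -> 75
v13: WRITE f=28  (f history now [(5, 43), (12, 47), (13, 28)])
v14: WRITE a=7  (a history now [(11, 17), (14, 7)])
v15: WRITE c=44  (c history now [(1, 10), (6, 46), (9, 12), (10, 89), (15, 44)])
v16: WRITE d=56  (d history now [(2, 94), (8, 9), (16, 56)])
v17: WRITE a=27  (a history now [(11, 17), (14, 7), (17, 27)])
v18: WRITE a=92  (a history now [(11, 17), (14, 7), (17, 27), (18, 92)])
v19: WRITE a=74  (a history now [(11, 17), (14, 7), (17, 27), (18, 92), (19, 74)])
v20: WRITE a=33  (a history now [(11, 17), (14, 7), (17, 27), (18, 92), (19, 74), (20, 33)])
v21: WRITE b=38  (b history now [(4, 29), (21, 38)])
v22: WRITE d=18  (d history now [(2, 94), (8, 9), (16, 56), (22, 18)])
v23: WRITE d=1  (d history now [(2, 94), (8, 9), (16, 56), (22, 18), (23, 1)])
Read results in order: ['NONE', 'NONE', 'NONE', '75']
NONE count = 3

Answer: 3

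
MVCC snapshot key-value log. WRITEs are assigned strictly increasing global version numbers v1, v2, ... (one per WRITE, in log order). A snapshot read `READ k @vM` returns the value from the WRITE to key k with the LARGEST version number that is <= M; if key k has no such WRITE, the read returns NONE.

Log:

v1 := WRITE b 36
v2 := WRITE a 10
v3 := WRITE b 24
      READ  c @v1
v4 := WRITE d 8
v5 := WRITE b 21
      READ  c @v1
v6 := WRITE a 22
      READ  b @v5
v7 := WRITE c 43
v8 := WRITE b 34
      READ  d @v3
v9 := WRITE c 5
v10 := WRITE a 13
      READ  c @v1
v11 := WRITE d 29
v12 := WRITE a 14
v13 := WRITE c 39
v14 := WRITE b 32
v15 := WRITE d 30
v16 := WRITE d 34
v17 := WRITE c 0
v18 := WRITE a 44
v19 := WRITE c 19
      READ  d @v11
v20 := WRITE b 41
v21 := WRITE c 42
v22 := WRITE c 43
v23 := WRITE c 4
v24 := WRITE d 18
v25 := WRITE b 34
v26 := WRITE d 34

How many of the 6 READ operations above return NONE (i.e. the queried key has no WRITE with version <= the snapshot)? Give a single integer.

Answer: 4

Derivation:
v1: WRITE b=36  (b history now [(1, 36)])
v2: WRITE a=10  (a history now [(2, 10)])
v3: WRITE b=24  (b history now [(1, 36), (3, 24)])
READ c @v1: history=[] -> no version <= 1 -> NONE
v4: WRITE d=8  (d history now [(4, 8)])
v5: WRITE b=21  (b history now [(1, 36), (3, 24), (5, 21)])
READ c @v1: history=[] -> no version <= 1 -> NONE
v6: WRITE a=22  (a history now [(2, 10), (6, 22)])
READ b @v5: history=[(1, 36), (3, 24), (5, 21)] -> pick v5 -> 21
v7: WRITE c=43  (c history now [(7, 43)])
v8: WRITE b=34  (b history now [(1, 36), (3, 24), (5, 21), (8, 34)])
READ d @v3: history=[(4, 8)] -> no version <= 3 -> NONE
v9: WRITE c=5  (c history now [(7, 43), (9, 5)])
v10: WRITE a=13  (a history now [(2, 10), (6, 22), (10, 13)])
READ c @v1: history=[(7, 43), (9, 5)] -> no version <= 1 -> NONE
v11: WRITE d=29  (d history now [(4, 8), (11, 29)])
v12: WRITE a=14  (a history now [(2, 10), (6, 22), (10, 13), (12, 14)])
v13: WRITE c=39  (c history now [(7, 43), (9, 5), (13, 39)])
v14: WRITE b=32  (b history now [(1, 36), (3, 24), (5, 21), (8, 34), (14, 32)])
v15: WRITE d=30  (d history now [(4, 8), (11, 29), (15, 30)])
v16: WRITE d=34  (d history now [(4, 8), (11, 29), (15, 30), (16, 34)])
v17: WRITE c=0  (c history now [(7, 43), (9, 5), (13, 39), (17, 0)])
v18: WRITE a=44  (a history now [(2, 10), (6, 22), (10, 13), (12, 14), (18, 44)])
v19: WRITE c=19  (c history now [(7, 43), (9, 5), (13, 39), (17, 0), (19, 19)])
READ d @v11: history=[(4, 8), (11, 29), (15, 30), (16, 34)] -> pick v11 -> 29
v20: WRITE b=41  (b history now [(1, 36), (3, 24), (5, 21), (8, 34), (14, 32), (20, 41)])
v21: WRITE c=42  (c history now [(7, 43), (9, 5), (13, 39), (17, 0), (19, 19), (21, 42)])
v22: WRITE c=43  (c history now [(7, 43), (9, 5), (13, 39), (17, 0), (19, 19), (21, 42), (22, 43)])
v23: WRITE c=4  (c history now [(7, 43), (9, 5), (13, 39), (17, 0), (19, 19), (21, 42), (22, 43), (23, 4)])
v24: WRITE d=18  (d history now [(4, 8), (11, 29), (15, 30), (16, 34), (24, 18)])
v25: WRITE b=34  (b history now [(1, 36), (3, 24), (5, 21), (8, 34), (14, 32), (20, 41), (25, 34)])
v26: WRITE d=34  (d history now [(4, 8), (11, 29), (15, 30), (16, 34), (24, 18), (26, 34)])
Read results in order: ['NONE', 'NONE', '21', 'NONE', 'NONE', '29']
NONE count = 4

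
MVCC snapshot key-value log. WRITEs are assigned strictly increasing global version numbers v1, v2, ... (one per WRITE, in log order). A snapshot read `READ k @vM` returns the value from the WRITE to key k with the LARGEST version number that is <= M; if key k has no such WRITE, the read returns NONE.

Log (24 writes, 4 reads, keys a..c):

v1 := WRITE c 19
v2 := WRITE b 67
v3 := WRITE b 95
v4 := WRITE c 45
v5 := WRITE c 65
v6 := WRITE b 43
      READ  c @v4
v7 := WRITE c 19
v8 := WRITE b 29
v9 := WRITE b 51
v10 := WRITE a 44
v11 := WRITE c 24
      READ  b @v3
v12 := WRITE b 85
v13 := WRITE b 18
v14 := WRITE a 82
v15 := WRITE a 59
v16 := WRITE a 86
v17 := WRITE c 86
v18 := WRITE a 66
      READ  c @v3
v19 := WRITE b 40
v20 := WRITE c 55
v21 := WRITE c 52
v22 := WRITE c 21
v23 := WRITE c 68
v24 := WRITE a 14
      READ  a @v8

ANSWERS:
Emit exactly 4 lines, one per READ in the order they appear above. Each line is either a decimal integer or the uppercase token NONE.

Answer: 45
95
19
NONE

Derivation:
v1: WRITE c=19  (c history now [(1, 19)])
v2: WRITE b=67  (b history now [(2, 67)])
v3: WRITE b=95  (b history now [(2, 67), (3, 95)])
v4: WRITE c=45  (c history now [(1, 19), (4, 45)])
v5: WRITE c=65  (c history now [(1, 19), (4, 45), (5, 65)])
v6: WRITE b=43  (b history now [(2, 67), (3, 95), (6, 43)])
READ c @v4: history=[(1, 19), (4, 45), (5, 65)] -> pick v4 -> 45
v7: WRITE c=19  (c history now [(1, 19), (4, 45), (5, 65), (7, 19)])
v8: WRITE b=29  (b history now [(2, 67), (3, 95), (6, 43), (8, 29)])
v9: WRITE b=51  (b history now [(2, 67), (3, 95), (6, 43), (8, 29), (9, 51)])
v10: WRITE a=44  (a history now [(10, 44)])
v11: WRITE c=24  (c history now [(1, 19), (4, 45), (5, 65), (7, 19), (11, 24)])
READ b @v3: history=[(2, 67), (3, 95), (6, 43), (8, 29), (9, 51)] -> pick v3 -> 95
v12: WRITE b=85  (b history now [(2, 67), (3, 95), (6, 43), (8, 29), (9, 51), (12, 85)])
v13: WRITE b=18  (b history now [(2, 67), (3, 95), (6, 43), (8, 29), (9, 51), (12, 85), (13, 18)])
v14: WRITE a=82  (a history now [(10, 44), (14, 82)])
v15: WRITE a=59  (a history now [(10, 44), (14, 82), (15, 59)])
v16: WRITE a=86  (a history now [(10, 44), (14, 82), (15, 59), (16, 86)])
v17: WRITE c=86  (c history now [(1, 19), (4, 45), (5, 65), (7, 19), (11, 24), (17, 86)])
v18: WRITE a=66  (a history now [(10, 44), (14, 82), (15, 59), (16, 86), (18, 66)])
READ c @v3: history=[(1, 19), (4, 45), (5, 65), (7, 19), (11, 24), (17, 86)] -> pick v1 -> 19
v19: WRITE b=40  (b history now [(2, 67), (3, 95), (6, 43), (8, 29), (9, 51), (12, 85), (13, 18), (19, 40)])
v20: WRITE c=55  (c history now [(1, 19), (4, 45), (5, 65), (7, 19), (11, 24), (17, 86), (20, 55)])
v21: WRITE c=52  (c history now [(1, 19), (4, 45), (5, 65), (7, 19), (11, 24), (17, 86), (20, 55), (21, 52)])
v22: WRITE c=21  (c history now [(1, 19), (4, 45), (5, 65), (7, 19), (11, 24), (17, 86), (20, 55), (21, 52), (22, 21)])
v23: WRITE c=68  (c history now [(1, 19), (4, 45), (5, 65), (7, 19), (11, 24), (17, 86), (20, 55), (21, 52), (22, 21), (23, 68)])
v24: WRITE a=14  (a history now [(10, 44), (14, 82), (15, 59), (16, 86), (18, 66), (24, 14)])
READ a @v8: history=[(10, 44), (14, 82), (15, 59), (16, 86), (18, 66), (24, 14)] -> no version <= 8 -> NONE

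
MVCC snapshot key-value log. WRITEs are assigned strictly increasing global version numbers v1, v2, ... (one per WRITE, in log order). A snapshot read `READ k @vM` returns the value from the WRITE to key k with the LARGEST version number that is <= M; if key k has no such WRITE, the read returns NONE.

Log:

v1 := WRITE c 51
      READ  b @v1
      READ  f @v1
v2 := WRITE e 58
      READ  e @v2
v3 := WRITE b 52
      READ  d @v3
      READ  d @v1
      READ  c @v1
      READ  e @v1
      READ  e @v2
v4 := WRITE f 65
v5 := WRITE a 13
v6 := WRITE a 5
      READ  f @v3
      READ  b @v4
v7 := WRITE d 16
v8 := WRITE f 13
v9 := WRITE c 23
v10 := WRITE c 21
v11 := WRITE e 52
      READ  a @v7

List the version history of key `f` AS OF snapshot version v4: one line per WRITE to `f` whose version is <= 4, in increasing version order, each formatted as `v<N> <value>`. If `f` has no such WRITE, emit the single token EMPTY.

Answer: v4 65

Derivation:
Scan writes for key=f with version <= 4:
  v1 WRITE c 51 -> skip
  v2 WRITE e 58 -> skip
  v3 WRITE b 52 -> skip
  v4 WRITE f 65 -> keep
  v5 WRITE a 13 -> skip
  v6 WRITE a 5 -> skip
  v7 WRITE d 16 -> skip
  v8 WRITE f 13 -> drop (> snap)
  v9 WRITE c 23 -> skip
  v10 WRITE c 21 -> skip
  v11 WRITE e 52 -> skip
Collected: [(4, 65)]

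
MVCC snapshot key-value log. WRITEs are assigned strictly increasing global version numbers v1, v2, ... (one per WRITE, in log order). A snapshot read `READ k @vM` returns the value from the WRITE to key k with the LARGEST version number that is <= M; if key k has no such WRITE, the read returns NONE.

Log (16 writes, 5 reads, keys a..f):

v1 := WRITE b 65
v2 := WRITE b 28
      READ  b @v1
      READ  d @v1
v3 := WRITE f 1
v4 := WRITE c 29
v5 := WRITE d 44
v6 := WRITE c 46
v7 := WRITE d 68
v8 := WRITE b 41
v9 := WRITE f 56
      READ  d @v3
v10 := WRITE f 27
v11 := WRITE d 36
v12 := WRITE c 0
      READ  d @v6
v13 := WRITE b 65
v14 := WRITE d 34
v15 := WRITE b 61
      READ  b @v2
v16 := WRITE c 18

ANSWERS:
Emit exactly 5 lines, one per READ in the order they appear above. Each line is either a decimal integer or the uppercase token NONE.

Answer: 65
NONE
NONE
44
28

Derivation:
v1: WRITE b=65  (b history now [(1, 65)])
v2: WRITE b=28  (b history now [(1, 65), (2, 28)])
READ b @v1: history=[(1, 65), (2, 28)] -> pick v1 -> 65
READ d @v1: history=[] -> no version <= 1 -> NONE
v3: WRITE f=1  (f history now [(3, 1)])
v4: WRITE c=29  (c history now [(4, 29)])
v5: WRITE d=44  (d history now [(5, 44)])
v6: WRITE c=46  (c history now [(4, 29), (6, 46)])
v7: WRITE d=68  (d history now [(5, 44), (7, 68)])
v8: WRITE b=41  (b history now [(1, 65), (2, 28), (8, 41)])
v9: WRITE f=56  (f history now [(3, 1), (9, 56)])
READ d @v3: history=[(5, 44), (7, 68)] -> no version <= 3 -> NONE
v10: WRITE f=27  (f history now [(3, 1), (9, 56), (10, 27)])
v11: WRITE d=36  (d history now [(5, 44), (7, 68), (11, 36)])
v12: WRITE c=0  (c history now [(4, 29), (6, 46), (12, 0)])
READ d @v6: history=[(5, 44), (7, 68), (11, 36)] -> pick v5 -> 44
v13: WRITE b=65  (b history now [(1, 65), (2, 28), (8, 41), (13, 65)])
v14: WRITE d=34  (d history now [(5, 44), (7, 68), (11, 36), (14, 34)])
v15: WRITE b=61  (b history now [(1, 65), (2, 28), (8, 41), (13, 65), (15, 61)])
READ b @v2: history=[(1, 65), (2, 28), (8, 41), (13, 65), (15, 61)] -> pick v2 -> 28
v16: WRITE c=18  (c history now [(4, 29), (6, 46), (12, 0), (16, 18)])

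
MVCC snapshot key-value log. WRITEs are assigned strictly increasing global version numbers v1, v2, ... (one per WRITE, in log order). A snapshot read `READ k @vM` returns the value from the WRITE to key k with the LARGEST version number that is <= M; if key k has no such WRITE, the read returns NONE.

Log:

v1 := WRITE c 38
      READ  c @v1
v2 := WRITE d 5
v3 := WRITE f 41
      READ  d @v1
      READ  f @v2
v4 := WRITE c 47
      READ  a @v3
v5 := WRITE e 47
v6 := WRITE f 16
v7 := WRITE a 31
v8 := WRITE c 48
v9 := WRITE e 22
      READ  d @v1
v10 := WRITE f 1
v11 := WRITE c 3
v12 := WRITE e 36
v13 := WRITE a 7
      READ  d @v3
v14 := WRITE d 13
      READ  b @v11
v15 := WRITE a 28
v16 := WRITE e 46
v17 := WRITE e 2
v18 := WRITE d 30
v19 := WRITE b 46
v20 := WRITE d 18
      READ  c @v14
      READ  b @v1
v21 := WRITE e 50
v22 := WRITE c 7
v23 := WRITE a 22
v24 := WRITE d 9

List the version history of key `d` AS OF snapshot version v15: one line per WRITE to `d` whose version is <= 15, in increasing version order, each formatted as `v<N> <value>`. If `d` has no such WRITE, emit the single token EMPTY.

Scan writes for key=d with version <= 15:
  v1 WRITE c 38 -> skip
  v2 WRITE d 5 -> keep
  v3 WRITE f 41 -> skip
  v4 WRITE c 47 -> skip
  v5 WRITE e 47 -> skip
  v6 WRITE f 16 -> skip
  v7 WRITE a 31 -> skip
  v8 WRITE c 48 -> skip
  v9 WRITE e 22 -> skip
  v10 WRITE f 1 -> skip
  v11 WRITE c 3 -> skip
  v12 WRITE e 36 -> skip
  v13 WRITE a 7 -> skip
  v14 WRITE d 13 -> keep
  v15 WRITE a 28 -> skip
  v16 WRITE e 46 -> skip
  v17 WRITE e 2 -> skip
  v18 WRITE d 30 -> drop (> snap)
  v19 WRITE b 46 -> skip
  v20 WRITE d 18 -> drop (> snap)
  v21 WRITE e 50 -> skip
  v22 WRITE c 7 -> skip
  v23 WRITE a 22 -> skip
  v24 WRITE d 9 -> drop (> snap)
Collected: [(2, 5), (14, 13)]

Answer: v2 5
v14 13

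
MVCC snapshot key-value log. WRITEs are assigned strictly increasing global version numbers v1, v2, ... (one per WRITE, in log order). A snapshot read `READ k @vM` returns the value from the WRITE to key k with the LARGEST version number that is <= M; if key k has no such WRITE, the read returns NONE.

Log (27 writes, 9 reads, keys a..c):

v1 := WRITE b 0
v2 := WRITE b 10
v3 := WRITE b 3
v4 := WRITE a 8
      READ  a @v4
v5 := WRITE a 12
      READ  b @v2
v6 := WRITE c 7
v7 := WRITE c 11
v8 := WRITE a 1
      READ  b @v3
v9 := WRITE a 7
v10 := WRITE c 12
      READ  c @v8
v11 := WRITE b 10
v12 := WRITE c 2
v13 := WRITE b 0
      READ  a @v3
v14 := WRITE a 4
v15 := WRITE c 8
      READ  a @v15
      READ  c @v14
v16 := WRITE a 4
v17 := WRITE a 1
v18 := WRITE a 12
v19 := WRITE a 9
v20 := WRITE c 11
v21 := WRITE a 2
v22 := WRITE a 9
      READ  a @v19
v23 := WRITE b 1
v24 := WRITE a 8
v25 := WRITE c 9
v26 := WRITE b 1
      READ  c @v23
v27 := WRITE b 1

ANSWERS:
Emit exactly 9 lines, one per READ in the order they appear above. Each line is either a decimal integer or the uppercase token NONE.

v1: WRITE b=0  (b history now [(1, 0)])
v2: WRITE b=10  (b history now [(1, 0), (2, 10)])
v3: WRITE b=3  (b history now [(1, 0), (2, 10), (3, 3)])
v4: WRITE a=8  (a history now [(4, 8)])
READ a @v4: history=[(4, 8)] -> pick v4 -> 8
v5: WRITE a=12  (a history now [(4, 8), (5, 12)])
READ b @v2: history=[(1, 0), (2, 10), (3, 3)] -> pick v2 -> 10
v6: WRITE c=7  (c history now [(6, 7)])
v7: WRITE c=11  (c history now [(6, 7), (7, 11)])
v8: WRITE a=1  (a history now [(4, 8), (5, 12), (8, 1)])
READ b @v3: history=[(1, 0), (2, 10), (3, 3)] -> pick v3 -> 3
v9: WRITE a=7  (a history now [(4, 8), (5, 12), (8, 1), (9, 7)])
v10: WRITE c=12  (c history now [(6, 7), (7, 11), (10, 12)])
READ c @v8: history=[(6, 7), (7, 11), (10, 12)] -> pick v7 -> 11
v11: WRITE b=10  (b history now [(1, 0), (2, 10), (3, 3), (11, 10)])
v12: WRITE c=2  (c history now [(6, 7), (7, 11), (10, 12), (12, 2)])
v13: WRITE b=0  (b history now [(1, 0), (2, 10), (3, 3), (11, 10), (13, 0)])
READ a @v3: history=[(4, 8), (5, 12), (8, 1), (9, 7)] -> no version <= 3 -> NONE
v14: WRITE a=4  (a history now [(4, 8), (5, 12), (8, 1), (9, 7), (14, 4)])
v15: WRITE c=8  (c history now [(6, 7), (7, 11), (10, 12), (12, 2), (15, 8)])
READ a @v15: history=[(4, 8), (5, 12), (8, 1), (9, 7), (14, 4)] -> pick v14 -> 4
READ c @v14: history=[(6, 7), (7, 11), (10, 12), (12, 2), (15, 8)] -> pick v12 -> 2
v16: WRITE a=4  (a history now [(4, 8), (5, 12), (8, 1), (9, 7), (14, 4), (16, 4)])
v17: WRITE a=1  (a history now [(4, 8), (5, 12), (8, 1), (9, 7), (14, 4), (16, 4), (17, 1)])
v18: WRITE a=12  (a history now [(4, 8), (5, 12), (8, 1), (9, 7), (14, 4), (16, 4), (17, 1), (18, 12)])
v19: WRITE a=9  (a history now [(4, 8), (5, 12), (8, 1), (9, 7), (14, 4), (16, 4), (17, 1), (18, 12), (19, 9)])
v20: WRITE c=11  (c history now [(6, 7), (7, 11), (10, 12), (12, 2), (15, 8), (20, 11)])
v21: WRITE a=2  (a history now [(4, 8), (5, 12), (8, 1), (9, 7), (14, 4), (16, 4), (17, 1), (18, 12), (19, 9), (21, 2)])
v22: WRITE a=9  (a history now [(4, 8), (5, 12), (8, 1), (9, 7), (14, 4), (16, 4), (17, 1), (18, 12), (19, 9), (21, 2), (22, 9)])
READ a @v19: history=[(4, 8), (5, 12), (8, 1), (9, 7), (14, 4), (16, 4), (17, 1), (18, 12), (19, 9), (21, 2), (22, 9)] -> pick v19 -> 9
v23: WRITE b=1  (b history now [(1, 0), (2, 10), (3, 3), (11, 10), (13, 0), (23, 1)])
v24: WRITE a=8  (a history now [(4, 8), (5, 12), (8, 1), (9, 7), (14, 4), (16, 4), (17, 1), (18, 12), (19, 9), (21, 2), (22, 9), (24, 8)])
v25: WRITE c=9  (c history now [(6, 7), (7, 11), (10, 12), (12, 2), (15, 8), (20, 11), (25, 9)])
v26: WRITE b=1  (b history now [(1, 0), (2, 10), (3, 3), (11, 10), (13, 0), (23, 1), (26, 1)])
READ c @v23: history=[(6, 7), (7, 11), (10, 12), (12, 2), (15, 8), (20, 11), (25, 9)] -> pick v20 -> 11
v27: WRITE b=1  (b history now [(1, 0), (2, 10), (3, 3), (11, 10), (13, 0), (23, 1), (26, 1), (27, 1)])

Answer: 8
10
3
11
NONE
4
2
9
11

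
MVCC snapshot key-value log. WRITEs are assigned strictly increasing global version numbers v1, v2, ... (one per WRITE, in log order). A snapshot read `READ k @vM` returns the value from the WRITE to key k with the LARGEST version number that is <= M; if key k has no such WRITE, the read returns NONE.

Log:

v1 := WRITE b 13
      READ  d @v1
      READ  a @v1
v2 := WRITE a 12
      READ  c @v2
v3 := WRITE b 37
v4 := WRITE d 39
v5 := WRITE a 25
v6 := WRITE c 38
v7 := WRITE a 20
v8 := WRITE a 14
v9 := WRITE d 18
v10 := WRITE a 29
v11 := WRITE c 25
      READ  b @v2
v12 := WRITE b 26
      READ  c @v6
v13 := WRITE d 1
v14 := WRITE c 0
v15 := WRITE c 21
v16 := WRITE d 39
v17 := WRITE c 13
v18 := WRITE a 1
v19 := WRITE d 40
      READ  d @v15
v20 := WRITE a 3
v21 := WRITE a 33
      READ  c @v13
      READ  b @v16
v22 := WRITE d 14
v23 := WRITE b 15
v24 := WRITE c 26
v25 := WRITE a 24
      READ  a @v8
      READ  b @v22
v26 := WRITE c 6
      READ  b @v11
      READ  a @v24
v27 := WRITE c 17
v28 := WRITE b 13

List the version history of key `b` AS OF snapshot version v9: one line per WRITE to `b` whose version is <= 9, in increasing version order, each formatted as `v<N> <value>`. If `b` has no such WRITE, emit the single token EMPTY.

Scan writes for key=b with version <= 9:
  v1 WRITE b 13 -> keep
  v2 WRITE a 12 -> skip
  v3 WRITE b 37 -> keep
  v4 WRITE d 39 -> skip
  v5 WRITE a 25 -> skip
  v6 WRITE c 38 -> skip
  v7 WRITE a 20 -> skip
  v8 WRITE a 14 -> skip
  v9 WRITE d 18 -> skip
  v10 WRITE a 29 -> skip
  v11 WRITE c 25 -> skip
  v12 WRITE b 26 -> drop (> snap)
  v13 WRITE d 1 -> skip
  v14 WRITE c 0 -> skip
  v15 WRITE c 21 -> skip
  v16 WRITE d 39 -> skip
  v17 WRITE c 13 -> skip
  v18 WRITE a 1 -> skip
  v19 WRITE d 40 -> skip
  v20 WRITE a 3 -> skip
  v21 WRITE a 33 -> skip
  v22 WRITE d 14 -> skip
  v23 WRITE b 15 -> drop (> snap)
  v24 WRITE c 26 -> skip
  v25 WRITE a 24 -> skip
  v26 WRITE c 6 -> skip
  v27 WRITE c 17 -> skip
  v28 WRITE b 13 -> drop (> snap)
Collected: [(1, 13), (3, 37)]

Answer: v1 13
v3 37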